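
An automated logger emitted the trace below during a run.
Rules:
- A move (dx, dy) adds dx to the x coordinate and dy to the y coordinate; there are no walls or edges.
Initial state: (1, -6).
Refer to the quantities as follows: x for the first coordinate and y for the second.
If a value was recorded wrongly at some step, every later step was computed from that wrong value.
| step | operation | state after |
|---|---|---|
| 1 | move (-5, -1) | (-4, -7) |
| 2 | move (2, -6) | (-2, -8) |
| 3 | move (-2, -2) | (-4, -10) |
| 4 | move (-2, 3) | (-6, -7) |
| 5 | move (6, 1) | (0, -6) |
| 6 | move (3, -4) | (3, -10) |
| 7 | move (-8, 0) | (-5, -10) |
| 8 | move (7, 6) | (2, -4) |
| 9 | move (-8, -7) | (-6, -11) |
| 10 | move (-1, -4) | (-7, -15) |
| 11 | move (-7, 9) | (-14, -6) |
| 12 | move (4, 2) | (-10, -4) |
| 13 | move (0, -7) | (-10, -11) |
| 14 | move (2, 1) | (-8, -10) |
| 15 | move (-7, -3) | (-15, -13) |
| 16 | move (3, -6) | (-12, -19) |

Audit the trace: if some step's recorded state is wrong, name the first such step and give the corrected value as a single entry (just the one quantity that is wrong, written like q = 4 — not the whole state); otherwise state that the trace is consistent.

Recomputing the run from the initial state:
step 1: x = -4, y = -7
step 2: x = -2, y = -13
step 3: x = -4, y = -15
step 4: x = -6, y = -12
step 5: x = 0, y = -11
step 6: x = 3, y = -15
step 7: x = -5, y = -15
step 8: x = 2, y = -9
step 9: x = -6, y = -16
step 10: x = -7, y = -20
step 11: x = -14, y = -11
step 12: x = -10, y = -9
step 13: x = -10, y = -16
step 14: x = -8, y = -15
step 15: x = -15, y = -18
step 16: x = -12, y = -24
The first disagreement with the trace is at step 2, where the value should be y = -13.

step 2, y = -13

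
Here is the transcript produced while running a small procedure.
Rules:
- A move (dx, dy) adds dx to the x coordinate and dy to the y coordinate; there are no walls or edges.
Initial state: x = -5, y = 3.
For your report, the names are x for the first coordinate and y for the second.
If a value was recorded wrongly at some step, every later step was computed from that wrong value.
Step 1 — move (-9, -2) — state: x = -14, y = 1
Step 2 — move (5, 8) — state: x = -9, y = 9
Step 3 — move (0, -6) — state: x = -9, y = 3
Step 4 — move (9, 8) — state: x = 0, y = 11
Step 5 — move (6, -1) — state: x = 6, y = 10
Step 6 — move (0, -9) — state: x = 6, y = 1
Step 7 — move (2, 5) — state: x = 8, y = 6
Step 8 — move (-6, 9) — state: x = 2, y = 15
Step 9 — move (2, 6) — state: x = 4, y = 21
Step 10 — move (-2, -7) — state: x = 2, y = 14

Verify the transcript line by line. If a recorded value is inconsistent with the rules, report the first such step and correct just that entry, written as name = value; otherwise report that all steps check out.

step 1: x = -5 + (-9) = -14, y = 3 + (-2) = 1 -> matches
step 2: x = -14 + (5) = -9, y = 1 + (8) = 9 -> same as recorded
step 3: x = -9 + (0) = -9, y = 9 + (-6) = 3 -> consistent with the transcript
step 4: x = -9 + (9) = 0, y = 3 + (8) = 11 -> exactly as logged
step 5: x = 0 + (6) = 6, y = 11 + (-1) = 10 -> consistent with the transcript
step 6: x = 6 + (0) = 6, y = 10 + (-9) = 1 -> checks out
step 7: x = 6 + (2) = 8, y = 1 + (5) = 6 -> checks out
step 8: x = 8 + (-6) = 2, y = 6 + (9) = 15 -> same as recorded
step 9: x = 2 + (2) = 4, y = 15 + (6) = 21 -> agrees with the transcript
step 10: x = 4 + (-2) = 2, y = 21 + (-7) = 14 -> in agreement
No step deviates from the rules.

no error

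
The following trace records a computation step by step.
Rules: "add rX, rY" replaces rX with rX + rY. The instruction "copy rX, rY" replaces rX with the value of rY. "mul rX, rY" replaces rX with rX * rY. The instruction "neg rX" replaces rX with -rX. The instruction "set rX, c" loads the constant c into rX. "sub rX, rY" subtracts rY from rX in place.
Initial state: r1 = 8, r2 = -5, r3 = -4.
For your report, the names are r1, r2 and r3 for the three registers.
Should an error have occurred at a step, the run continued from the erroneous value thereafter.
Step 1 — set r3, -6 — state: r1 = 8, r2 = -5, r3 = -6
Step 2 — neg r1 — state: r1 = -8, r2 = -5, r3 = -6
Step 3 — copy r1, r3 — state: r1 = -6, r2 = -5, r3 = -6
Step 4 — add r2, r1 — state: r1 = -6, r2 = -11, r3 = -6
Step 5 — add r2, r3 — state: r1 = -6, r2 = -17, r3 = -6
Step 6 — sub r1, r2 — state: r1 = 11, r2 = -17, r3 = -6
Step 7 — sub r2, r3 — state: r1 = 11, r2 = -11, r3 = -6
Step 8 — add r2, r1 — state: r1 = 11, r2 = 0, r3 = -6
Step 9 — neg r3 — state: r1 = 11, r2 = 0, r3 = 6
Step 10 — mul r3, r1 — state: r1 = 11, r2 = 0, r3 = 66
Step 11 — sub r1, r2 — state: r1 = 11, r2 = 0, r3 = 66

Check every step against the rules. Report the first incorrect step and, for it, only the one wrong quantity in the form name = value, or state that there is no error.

Recomputing the run from the initial state:
step 1: r1 = 8, r2 = -5, r3 = -6
step 2: r1 = -8, r2 = -5, r3 = -6
step 3: r1 = -6, r2 = -5, r3 = -6
step 4: r1 = -6, r2 = -11, r3 = -6
step 5: r1 = -6, r2 = -17, r3 = -6
step 6: r1 = 11, r2 = -17, r3 = -6
step 7: r1 = 11, r2 = -11, r3 = -6
step 8: r1 = 11, r2 = 0, r3 = -6
step 9: r1 = 11, r2 = 0, r3 = 6
step 10: r1 = 11, r2 = 0, r3 = 66
step 11: r1 = 11, r2 = 0, r3 = 66
This matches the trace at every step.

no error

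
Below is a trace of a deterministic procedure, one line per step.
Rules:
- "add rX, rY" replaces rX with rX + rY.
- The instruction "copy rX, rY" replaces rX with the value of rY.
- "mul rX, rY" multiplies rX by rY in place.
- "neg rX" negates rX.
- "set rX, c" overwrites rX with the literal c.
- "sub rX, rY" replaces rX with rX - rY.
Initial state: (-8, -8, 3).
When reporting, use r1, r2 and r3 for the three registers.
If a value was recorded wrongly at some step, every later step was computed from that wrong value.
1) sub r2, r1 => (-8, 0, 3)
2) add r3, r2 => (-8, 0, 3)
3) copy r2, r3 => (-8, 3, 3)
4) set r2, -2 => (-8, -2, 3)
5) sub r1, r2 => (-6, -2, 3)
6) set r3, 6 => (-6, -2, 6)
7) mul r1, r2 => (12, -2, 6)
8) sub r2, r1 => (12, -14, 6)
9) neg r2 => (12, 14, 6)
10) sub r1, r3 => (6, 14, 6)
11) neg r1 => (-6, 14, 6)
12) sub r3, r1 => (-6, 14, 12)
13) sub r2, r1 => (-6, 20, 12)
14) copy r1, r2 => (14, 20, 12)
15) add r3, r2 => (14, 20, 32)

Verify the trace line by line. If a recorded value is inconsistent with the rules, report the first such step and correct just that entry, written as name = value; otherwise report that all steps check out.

step 1: r2 = -8 - -8 = 0 -> in agreement
step 2: r3 = 3 + 0 = 3 -> matches
step 3: r2 = 3 -> matches
step 4: r2 = -2 -> checks out
step 5: r1 = -8 - -2 = -6 -> consistent with the trace
step 6: r3 = 6 -> no discrepancy
step 7: r1 = -6 * -2 = 12 -> agrees with the trace
step 8: r2 = -2 - 12 = -14 -> checks out
step 9: r2 = -(-14) = 14 -> no discrepancy
step 10: r1 = 12 - 6 = 6 -> exactly as logged
step 11: r1 = -(6) = -6 -> agrees with the trace
step 12: r3 = 6 - -6 = 12 -> matches
step 13: r2 = 14 - -6 = 20 -> same as recorded
step 14: r1 = 20 -> a discrepancy with the trace
The audit stops at step 14: the recorded entry is wrong and should be r1 = 20.

step 14, r1 = 20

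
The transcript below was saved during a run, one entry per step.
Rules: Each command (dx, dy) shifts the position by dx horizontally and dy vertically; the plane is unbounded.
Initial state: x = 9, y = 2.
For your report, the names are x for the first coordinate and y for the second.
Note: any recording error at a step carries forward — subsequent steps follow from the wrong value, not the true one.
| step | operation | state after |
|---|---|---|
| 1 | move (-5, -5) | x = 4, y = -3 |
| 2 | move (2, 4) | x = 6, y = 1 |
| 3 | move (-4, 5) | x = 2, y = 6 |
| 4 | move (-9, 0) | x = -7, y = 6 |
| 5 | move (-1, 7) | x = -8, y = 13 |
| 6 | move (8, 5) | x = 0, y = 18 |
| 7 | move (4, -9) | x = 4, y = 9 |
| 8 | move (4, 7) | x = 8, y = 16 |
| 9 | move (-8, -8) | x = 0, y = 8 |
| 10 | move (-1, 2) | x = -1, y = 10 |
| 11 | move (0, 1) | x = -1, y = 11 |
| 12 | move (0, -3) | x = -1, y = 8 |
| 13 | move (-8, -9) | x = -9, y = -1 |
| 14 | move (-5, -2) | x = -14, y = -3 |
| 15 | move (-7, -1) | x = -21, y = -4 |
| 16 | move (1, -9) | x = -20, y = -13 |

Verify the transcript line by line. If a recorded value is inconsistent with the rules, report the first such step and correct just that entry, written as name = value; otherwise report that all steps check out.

no error

1. x = 9 + (-5) = 4, y = 2 + (-5) = -3 (consistent with the transcript)
2. x = 4 + (2) = 6, y = -3 + (4) = 1 (confirmed correct)
3. x = 6 + (-4) = 2, y = 1 + (5) = 6 (exactly as logged)
4. x = 2 + (-9) = -7, y = 6 + (0) = 6 (consistent with the transcript)
5. x = -7 + (-1) = -8, y = 6 + (7) = 13 (confirmed correct)
6. x = -8 + (8) = 0, y = 13 + (5) = 18 (exactly as logged)
7. x = 0 + (4) = 4, y = 18 + (-9) = 9 (in agreement)
8. x = 4 + (4) = 8, y = 9 + (7) = 16 (consistent with the transcript)
9. x = 8 + (-8) = 0, y = 16 + (-8) = 8 (agrees with the transcript)
10. x = 0 + (-1) = -1, y = 8 + (2) = 10 (confirmed correct)
11. x = -1 + (0) = -1, y = 10 + (1) = 11 (confirmed correct)
12. x = -1 + (0) = -1, y = 11 + (-3) = 8 (in agreement)
13. x = -1 + (-8) = -9, y = 8 + (-9) = -1 (same as recorded)
14. x = -9 + (-5) = -14, y = -1 + (-2) = -3 (confirmed correct)
15. x = -14 + (-7) = -21, y = -3 + (-1) = -4 (confirmed correct)
16. x = -21 + (1) = -20, y = -4 + (-9) = -13 (checks out)
Nothing is out of place; the run is error-free.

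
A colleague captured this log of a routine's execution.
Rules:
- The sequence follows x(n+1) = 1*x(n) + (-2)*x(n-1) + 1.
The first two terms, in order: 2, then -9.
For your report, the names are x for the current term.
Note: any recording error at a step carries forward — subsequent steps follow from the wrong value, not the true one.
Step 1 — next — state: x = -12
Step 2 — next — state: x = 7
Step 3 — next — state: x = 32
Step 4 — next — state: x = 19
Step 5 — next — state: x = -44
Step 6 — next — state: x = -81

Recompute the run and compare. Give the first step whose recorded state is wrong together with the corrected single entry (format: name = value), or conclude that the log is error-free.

Recomputing the run from the initial state:
step 1: x = -12
step 2: x = 7
step 3: x = 32
step 4: x = 19
step 5: x = -44
step 6: x = -81
This matches the log at every step.

no error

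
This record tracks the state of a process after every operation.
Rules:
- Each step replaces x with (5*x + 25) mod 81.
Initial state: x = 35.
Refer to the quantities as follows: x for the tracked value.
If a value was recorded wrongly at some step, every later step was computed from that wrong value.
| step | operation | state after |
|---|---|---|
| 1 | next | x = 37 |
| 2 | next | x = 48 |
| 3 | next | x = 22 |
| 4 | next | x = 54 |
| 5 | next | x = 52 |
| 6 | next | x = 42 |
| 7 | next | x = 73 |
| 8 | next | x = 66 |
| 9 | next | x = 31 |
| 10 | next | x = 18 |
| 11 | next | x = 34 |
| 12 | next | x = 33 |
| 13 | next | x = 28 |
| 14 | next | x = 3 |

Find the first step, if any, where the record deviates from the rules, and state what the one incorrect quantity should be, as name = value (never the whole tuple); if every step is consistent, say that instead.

Recomputing the run from the initial state:
step 1: x = 38
step 2: x = 53
step 3: x = 47
step 4: x = 17
step 5: x = 29
step 6: x = 8
step 7: x = 65
step 8: x = 26
step 9: x = 74
step 10: x = 71
step 11: x = 56
step 12: x = 62
step 13: x = 11
step 14: x = 80
The first disagreement with the record is at step 1, where the value should be x = 38.

step 1, x = 38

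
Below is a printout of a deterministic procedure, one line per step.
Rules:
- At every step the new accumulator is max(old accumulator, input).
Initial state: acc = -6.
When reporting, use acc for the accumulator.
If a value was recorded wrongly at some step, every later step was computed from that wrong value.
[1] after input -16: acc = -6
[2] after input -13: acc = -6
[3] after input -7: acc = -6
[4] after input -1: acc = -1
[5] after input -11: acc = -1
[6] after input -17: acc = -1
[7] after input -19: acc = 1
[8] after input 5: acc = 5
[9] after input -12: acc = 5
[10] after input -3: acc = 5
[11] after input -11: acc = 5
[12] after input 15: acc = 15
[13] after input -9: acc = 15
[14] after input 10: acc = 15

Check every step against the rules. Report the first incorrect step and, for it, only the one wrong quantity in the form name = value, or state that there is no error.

step 7, acc = -1

step 1: acc = max(-6, -16) = -6 -> matches
step 2: acc = max(-6, -13) = -6 -> same as recorded
step 3: acc = max(-6, -7) = -6 -> verified
step 4: acc = max(-6, -1) = -1 -> consistent with the printout
step 5: acc = max(-1, -11) = -1 -> exactly as logged
step 6: acc = max(-1, -17) = -1 -> matches
step 7: acc = max(-1, -19) = -1 -> the printout has a different value
The audit stops at step 7: the recorded entry is wrong and should be acc = -1.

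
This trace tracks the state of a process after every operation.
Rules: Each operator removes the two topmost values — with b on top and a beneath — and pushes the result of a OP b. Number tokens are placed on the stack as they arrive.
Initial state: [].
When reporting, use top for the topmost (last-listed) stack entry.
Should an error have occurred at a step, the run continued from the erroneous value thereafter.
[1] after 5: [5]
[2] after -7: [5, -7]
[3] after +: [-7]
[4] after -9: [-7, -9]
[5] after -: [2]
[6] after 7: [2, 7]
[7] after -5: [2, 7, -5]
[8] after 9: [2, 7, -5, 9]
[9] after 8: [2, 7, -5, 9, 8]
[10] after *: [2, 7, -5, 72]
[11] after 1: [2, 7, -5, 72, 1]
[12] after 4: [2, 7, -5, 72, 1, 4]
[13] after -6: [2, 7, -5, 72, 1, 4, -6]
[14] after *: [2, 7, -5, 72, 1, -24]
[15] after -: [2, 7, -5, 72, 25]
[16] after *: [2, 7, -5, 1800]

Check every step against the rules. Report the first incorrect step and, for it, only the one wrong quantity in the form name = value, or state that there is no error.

step 3, top = -2

step 1: push 5: top = 5 -> no discrepancy
step 2: push -7: top = -7 -> agrees with the trace
step 3: 5 + -7 = -2 -> the trace disagrees here
So the first discrepancy is step 3, where the right value is top = -2.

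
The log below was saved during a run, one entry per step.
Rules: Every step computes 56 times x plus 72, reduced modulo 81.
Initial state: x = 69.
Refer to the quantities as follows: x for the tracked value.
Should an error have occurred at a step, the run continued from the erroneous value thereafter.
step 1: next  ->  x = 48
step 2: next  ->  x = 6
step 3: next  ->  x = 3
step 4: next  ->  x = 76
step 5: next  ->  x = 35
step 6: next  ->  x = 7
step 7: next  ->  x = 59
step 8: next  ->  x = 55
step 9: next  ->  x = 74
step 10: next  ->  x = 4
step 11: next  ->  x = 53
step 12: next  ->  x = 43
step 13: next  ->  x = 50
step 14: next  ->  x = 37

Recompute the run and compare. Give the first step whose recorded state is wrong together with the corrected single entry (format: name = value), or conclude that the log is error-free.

1. x = (56*69 + 72) mod 81 = 48 (confirmed correct)
2. x = (56*48 + 72) mod 81 = 6 (in agreement)
3. x = (56*6 + 72) mod 81 = 3 (consistent with the log)
4. x = (56*3 + 72) mod 81 = 78 (the recorded entry deviates here)
Step 4 is the first one off; corrected, x = 78.

step 4, x = 78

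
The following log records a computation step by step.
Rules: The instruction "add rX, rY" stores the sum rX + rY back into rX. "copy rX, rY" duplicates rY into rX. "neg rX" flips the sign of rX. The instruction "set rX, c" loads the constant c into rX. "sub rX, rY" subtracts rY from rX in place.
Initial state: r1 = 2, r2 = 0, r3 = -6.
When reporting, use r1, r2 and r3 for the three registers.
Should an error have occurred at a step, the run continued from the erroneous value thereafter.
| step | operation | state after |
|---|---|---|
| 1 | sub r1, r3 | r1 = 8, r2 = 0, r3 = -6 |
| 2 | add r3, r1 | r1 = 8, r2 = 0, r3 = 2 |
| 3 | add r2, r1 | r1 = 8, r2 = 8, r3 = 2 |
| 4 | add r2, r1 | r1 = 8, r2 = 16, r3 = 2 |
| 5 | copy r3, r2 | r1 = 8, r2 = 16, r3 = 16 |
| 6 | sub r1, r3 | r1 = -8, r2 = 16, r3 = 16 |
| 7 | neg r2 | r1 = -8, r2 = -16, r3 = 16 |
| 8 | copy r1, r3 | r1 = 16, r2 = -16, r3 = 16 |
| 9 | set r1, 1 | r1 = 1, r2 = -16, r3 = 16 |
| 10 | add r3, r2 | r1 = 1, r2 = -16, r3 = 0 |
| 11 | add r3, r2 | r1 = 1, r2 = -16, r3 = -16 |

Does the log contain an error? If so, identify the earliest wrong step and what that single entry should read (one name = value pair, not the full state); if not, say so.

no error

step 1: r1 = 2 - -6 = 8 -> no discrepancy
step 2: r3 = -6 + 8 = 2 -> matches
step 3: r2 = 0 + 8 = 8 -> confirmed correct
step 4: r2 = 8 + 8 = 16 -> confirmed correct
step 5: r3 = 16 -> verified
step 6: r1 = 8 - 16 = -8 -> exactly as logged
step 7: r2 = -(16) = -16 -> confirmed correct
step 8: r1 = 16 -> checks out
step 9: r1 = 1 -> matches
step 10: r3 = 16 + -16 = 0 -> verified
step 11: r3 = 0 + -16 = -16 -> checks out
The whole run recomputes cleanly — no discrepancies.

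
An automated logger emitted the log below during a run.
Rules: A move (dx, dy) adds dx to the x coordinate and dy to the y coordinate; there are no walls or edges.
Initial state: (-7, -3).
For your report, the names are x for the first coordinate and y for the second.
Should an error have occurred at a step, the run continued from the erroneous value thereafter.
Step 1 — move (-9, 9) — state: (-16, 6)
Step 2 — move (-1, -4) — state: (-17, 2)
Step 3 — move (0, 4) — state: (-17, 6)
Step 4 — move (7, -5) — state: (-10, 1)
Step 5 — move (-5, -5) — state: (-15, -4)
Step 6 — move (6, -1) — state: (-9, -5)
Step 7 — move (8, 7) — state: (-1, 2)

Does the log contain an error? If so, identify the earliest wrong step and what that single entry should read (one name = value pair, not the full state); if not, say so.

no error

Step 1: x = -7 + (-9) = -16, y = -3 + (9) = 6 — confirmed correct.
Step 2: x = -16 + (-1) = -17, y = 6 + (-4) = 2 — confirmed correct.
Step 3: x = -17 + (0) = -17, y = 2 + (4) = 6 — verified.
Step 4: x = -17 + (7) = -10, y = 6 + (-5) = 1 — no discrepancy.
Step 5: x = -10 + (-5) = -15, y = 1 + (-5) = -4 — confirmed correct.
Step 6: x = -15 + (6) = -9, y = -4 + (-1) = -5 — consistent with the log.
Step 7: x = -9 + (8) = -1, y = -5 + (7) = 2 — agrees with the log.
The recomputation confirms every line.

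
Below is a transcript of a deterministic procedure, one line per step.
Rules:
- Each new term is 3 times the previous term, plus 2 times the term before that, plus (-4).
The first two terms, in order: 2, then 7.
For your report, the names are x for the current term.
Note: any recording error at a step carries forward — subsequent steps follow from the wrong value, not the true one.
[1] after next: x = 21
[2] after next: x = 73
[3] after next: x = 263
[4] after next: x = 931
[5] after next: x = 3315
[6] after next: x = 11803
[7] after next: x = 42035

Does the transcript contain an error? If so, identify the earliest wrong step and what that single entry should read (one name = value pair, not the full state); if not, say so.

step 3, x = 257

step 1: x = 3*(7) + (2)*(2) + (-4) = 21 -> agrees with the transcript
step 2: x = 3*(21) + (2)*(7) + (-4) = 73 -> agrees with the transcript
step 3: x = 3*(73) + (2)*(21) + (-4) = 257 -> the entry is off here
First incorrect step: 3; the correct value is x = 257.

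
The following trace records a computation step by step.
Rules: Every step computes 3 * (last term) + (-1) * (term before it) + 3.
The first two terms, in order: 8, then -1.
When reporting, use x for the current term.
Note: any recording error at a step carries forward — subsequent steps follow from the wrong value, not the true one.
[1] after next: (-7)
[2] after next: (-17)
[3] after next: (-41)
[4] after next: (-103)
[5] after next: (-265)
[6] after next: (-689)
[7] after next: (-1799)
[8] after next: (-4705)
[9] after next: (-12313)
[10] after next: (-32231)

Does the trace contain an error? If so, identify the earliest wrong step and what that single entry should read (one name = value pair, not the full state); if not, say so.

step 1, x = -8

Recomputing the run from the initial state:
step 1: x = -8
step 2: x = -20
step 3: x = -49
step 4: x = -124
step 5: x = -320
step 6: x = -833
step 7: x = -2176
step 8: x = -5692
step 9: x = -14897
step 10: x = -38996
The first disagreement with the trace is at step 1, where the value should be x = -8.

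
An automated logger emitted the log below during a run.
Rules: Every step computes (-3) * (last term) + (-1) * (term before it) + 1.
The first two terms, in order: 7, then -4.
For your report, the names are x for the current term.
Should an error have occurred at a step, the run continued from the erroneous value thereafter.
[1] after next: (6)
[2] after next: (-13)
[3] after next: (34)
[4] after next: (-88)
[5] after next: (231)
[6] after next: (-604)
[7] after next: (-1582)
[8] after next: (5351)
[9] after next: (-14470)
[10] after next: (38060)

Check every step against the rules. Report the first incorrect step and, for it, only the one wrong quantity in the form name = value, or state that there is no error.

step 7, x = 1582

1. x = -3*(-4) + (-1)*(7) + (1) = 6 (verified)
2. x = -3*(6) + (-1)*(-4) + (1) = -13 (consistent with the log)
3. x = -3*(-13) + (-1)*(6) + (1) = 34 (verified)
4. x = -3*(34) + (-1)*(-13) + (1) = -88 (in agreement)
5. x = -3*(-88) + (-1)*(34) + (1) = 231 (verified)
6. x = -3*(231) + (-1)*(-88) + (1) = -604 (in agreement)
7. x = -3*(-604) + (-1)*(231) + (1) = 1582 (the recorded entry deviates here)
The audit stops at step 7: the recorded entry is wrong and should be x = 1582.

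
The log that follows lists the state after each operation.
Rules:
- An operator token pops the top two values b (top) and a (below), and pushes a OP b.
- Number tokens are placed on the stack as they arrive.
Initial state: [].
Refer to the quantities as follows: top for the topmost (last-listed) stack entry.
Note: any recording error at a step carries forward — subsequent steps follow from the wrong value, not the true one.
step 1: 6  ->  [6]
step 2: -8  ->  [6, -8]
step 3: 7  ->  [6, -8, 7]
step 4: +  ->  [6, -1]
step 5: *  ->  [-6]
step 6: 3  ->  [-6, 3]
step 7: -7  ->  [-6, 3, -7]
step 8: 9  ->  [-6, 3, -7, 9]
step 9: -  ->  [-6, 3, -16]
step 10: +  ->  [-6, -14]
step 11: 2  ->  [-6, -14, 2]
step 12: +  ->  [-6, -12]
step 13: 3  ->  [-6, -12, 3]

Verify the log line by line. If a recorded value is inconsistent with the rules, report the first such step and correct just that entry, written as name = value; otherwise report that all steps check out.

Recomputing the run from the initial state:
step 1: [6]
step 2: [6, -8]
step 3: [6, -8, 7]
step 4: [6, -1]
step 5: [-6]
step 6: [-6, 3]
step 7: [-6, 3, -7]
step 8: [-6, 3, -7, 9]
step 9: [-6, 3, -16]
step 10: [-6, -13]
step 11: [-6, -13, 2]
step 12: [-6, -11]
step 13: [-6, -11, 3]
The first disagreement with the log is at step 10, where the value should be top = -13.

step 10, top = -13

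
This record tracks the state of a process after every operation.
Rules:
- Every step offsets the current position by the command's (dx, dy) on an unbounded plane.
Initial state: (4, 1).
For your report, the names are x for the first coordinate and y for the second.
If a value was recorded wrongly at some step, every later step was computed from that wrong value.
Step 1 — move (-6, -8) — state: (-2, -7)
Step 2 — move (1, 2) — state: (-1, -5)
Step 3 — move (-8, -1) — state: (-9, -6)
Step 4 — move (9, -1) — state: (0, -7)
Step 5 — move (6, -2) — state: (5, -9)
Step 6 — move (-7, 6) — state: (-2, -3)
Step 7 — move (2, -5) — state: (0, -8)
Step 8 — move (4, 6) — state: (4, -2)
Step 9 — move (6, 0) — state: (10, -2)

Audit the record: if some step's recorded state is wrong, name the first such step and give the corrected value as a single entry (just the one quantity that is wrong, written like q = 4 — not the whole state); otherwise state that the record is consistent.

1. x = 4 + (-6) = -2, y = 1 + (-8) = -7 (agrees with the record)
2. x = -2 + (1) = -1, y = -7 + (2) = -5 (same as recorded)
3. x = -1 + (-8) = -9, y = -5 + (-1) = -6 (checks out)
4. x = -9 + (9) = 0, y = -6 + (-1) = -7 (agrees with the record)
5. x = 0 + (6) = 6, y = -7 + (-2) = -9 (a discrepancy with the record)
First incorrect step: 5; the correct value is x = 6.

step 5, x = 6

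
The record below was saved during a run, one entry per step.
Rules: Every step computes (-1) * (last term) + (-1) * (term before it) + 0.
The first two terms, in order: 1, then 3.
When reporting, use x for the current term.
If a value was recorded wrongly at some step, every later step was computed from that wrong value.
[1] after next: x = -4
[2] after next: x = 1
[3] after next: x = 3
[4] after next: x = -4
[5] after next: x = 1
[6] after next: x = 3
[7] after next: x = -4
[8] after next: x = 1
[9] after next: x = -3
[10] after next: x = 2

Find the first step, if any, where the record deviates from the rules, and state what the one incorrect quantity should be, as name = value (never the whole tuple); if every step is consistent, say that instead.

Step 1: x = -1*(3) + (-1)*(1) + (0) = -4 — matches.
Step 2: x = -1*(-4) + (-1)*(3) + (0) = 1 — confirmed correct.
Step 3: x = -1*(1) + (-1)*(-4) + (0) = 3 — no discrepancy.
Step 4: x = -1*(3) + (-1)*(1) + (0) = -4 — agrees with the record.
Step 5: x = -1*(-4) + (-1)*(3) + (0) = 1 — same as recorded.
Step 6: x = -1*(1) + (-1)*(-4) + (0) = 3 — verified.
Step 7: x = -1*(3) + (-1)*(1) + (0) = -4 — exactly as logged.
Step 8: x = -1*(-4) + (-1)*(3) + (0) = 1 — exactly as logged.
Step 9: x = -1*(1) + (-1)*(-4) + (0) = 3 — this is not what the record shows.
The audit stops at step 9: the recorded entry is wrong and should be x = 3.

step 9, x = 3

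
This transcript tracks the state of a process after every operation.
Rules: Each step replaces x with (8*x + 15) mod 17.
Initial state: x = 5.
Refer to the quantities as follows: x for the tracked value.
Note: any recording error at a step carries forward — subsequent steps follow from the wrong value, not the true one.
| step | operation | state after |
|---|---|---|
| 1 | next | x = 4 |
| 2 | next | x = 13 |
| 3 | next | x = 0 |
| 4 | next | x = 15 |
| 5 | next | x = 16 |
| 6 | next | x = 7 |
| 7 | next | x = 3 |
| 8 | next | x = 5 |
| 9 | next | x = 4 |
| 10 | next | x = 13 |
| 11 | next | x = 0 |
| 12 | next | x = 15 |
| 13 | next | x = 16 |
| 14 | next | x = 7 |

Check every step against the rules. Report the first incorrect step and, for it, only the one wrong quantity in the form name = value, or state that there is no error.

Recomputing the run from the initial state:
step 1: x = 4
step 2: x = 13
step 3: x = 0
step 4: x = 15
step 5: x = 16
step 6: x = 7
step 7: x = 3
step 8: x = 5
step 9: x = 4
step 10: x = 13
step 11: x = 0
step 12: x = 15
step 13: x = 16
step 14: x = 7
This matches the transcript at every step.

no error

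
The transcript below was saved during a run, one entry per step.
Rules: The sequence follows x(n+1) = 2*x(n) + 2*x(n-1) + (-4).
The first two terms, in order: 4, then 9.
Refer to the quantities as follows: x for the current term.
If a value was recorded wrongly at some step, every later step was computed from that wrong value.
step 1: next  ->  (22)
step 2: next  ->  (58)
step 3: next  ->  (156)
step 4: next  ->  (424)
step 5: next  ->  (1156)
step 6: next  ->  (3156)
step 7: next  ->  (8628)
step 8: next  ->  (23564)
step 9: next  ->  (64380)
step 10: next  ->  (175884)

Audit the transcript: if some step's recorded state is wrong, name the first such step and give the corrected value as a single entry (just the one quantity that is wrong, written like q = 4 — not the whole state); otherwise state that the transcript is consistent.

Step 1: x = 2*(9) + (2)*(4) + (-4) = 22 — in agreement.
Step 2: x = 2*(22) + (2)*(9) + (-4) = 58 — agrees with the transcript.
Step 3: x = 2*(58) + (2)*(22) + (-4) = 156 — checks out.
Step 4: x = 2*(156) + (2)*(58) + (-4) = 424 — checks out.
Step 5: x = 2*(424) + (2)*(156) + (-4) = 1156 — exactly as logged.
Step 6: x = 2*(1156) + (2)*(424) + (-4) = 3156 — matches.
Step 7: x = 2*(3156) + (2)*(1156) + (-4) = 8620 — a discrepancy with the transcript.
So the first discrepancy is step 7, where the right value is x = 8620.

step 7, x = 8620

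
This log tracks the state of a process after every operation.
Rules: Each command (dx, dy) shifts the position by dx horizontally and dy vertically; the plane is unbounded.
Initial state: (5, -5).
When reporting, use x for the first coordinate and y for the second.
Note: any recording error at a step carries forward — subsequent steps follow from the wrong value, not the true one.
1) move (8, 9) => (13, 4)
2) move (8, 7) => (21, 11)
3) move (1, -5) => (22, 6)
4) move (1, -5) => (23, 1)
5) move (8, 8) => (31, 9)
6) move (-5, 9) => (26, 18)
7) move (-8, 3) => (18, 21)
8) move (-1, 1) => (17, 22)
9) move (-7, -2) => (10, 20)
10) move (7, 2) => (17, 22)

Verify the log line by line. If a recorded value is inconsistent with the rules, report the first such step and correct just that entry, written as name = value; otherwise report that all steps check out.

Step 1: x = 5 + (8) = 13, y = -5 + (9) = 4 — in agreement.
Step 2: x = 13 + (8) = 21, y = 4 + (7) = 11 — matches.
Step 3: x = 21 + (1) = 22, y = 11 + (-5) = 6 — exactly as logged.
Step 4: x = 22 + (1) = 23, y = 6 + (-5) = 1 — confirmed correct.
Step 5: x = 23 + (8) = 31, y = 1 + (8) = 9 — exactly as logged.
Step 6: x = 31 + (-5) = 26, y = 9 + (9) = 18 — matches.
Step 7: x = 26 + (-8) = 18, y = 18 + (3) = 21 — agrees with the log.
Step 8: x = 18 + (-1) = 17, y = 21 + (1) = 22 — confirmed correct.
Step 9: x = 17 + (-7) = 10, y = 22 + (-2) = 20 — matches.
Step 10: x = 10 + (7) = 17, y = 20 + (2) = 22 — verified.
The recomputation confirms every line.

no error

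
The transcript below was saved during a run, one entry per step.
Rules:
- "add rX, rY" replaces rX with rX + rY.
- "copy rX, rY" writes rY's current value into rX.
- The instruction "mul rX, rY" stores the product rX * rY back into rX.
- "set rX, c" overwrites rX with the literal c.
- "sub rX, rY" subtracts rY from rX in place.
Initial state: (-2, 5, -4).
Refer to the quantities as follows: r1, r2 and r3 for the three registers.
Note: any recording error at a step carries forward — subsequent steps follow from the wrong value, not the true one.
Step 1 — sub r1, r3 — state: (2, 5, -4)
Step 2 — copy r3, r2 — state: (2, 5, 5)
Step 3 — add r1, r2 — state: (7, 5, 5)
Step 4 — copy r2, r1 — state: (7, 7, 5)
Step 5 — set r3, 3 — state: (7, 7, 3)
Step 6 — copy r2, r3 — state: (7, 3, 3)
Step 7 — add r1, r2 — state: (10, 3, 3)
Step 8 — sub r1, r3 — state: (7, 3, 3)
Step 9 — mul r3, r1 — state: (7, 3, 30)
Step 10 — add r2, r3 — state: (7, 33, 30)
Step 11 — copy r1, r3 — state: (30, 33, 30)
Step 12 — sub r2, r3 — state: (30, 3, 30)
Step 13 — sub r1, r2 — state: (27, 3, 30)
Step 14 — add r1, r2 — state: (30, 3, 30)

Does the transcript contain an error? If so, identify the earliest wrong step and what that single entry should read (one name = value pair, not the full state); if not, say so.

step 9, r3 = 21

1. r1 = -2 - -4 = 2 (confirmed correct)
2. r3 = 5 (in agreement)
3. r1 = 2 + 5 = 7 (matches)
4. r2 = 7 (agrees with the transcript)
5. r3 = 3 (matches)
6. r2 = 3 (same as recorded)
7. r1 = 7 + 3 = 10 (checks out)
8. r1 = 10 - 3 = 7 (matches)
9. r3 = 3 * 7 = 21 (this is not what the transcript shows)
Conclusion: step 9 carries the first error; the entry should be r3 = 21.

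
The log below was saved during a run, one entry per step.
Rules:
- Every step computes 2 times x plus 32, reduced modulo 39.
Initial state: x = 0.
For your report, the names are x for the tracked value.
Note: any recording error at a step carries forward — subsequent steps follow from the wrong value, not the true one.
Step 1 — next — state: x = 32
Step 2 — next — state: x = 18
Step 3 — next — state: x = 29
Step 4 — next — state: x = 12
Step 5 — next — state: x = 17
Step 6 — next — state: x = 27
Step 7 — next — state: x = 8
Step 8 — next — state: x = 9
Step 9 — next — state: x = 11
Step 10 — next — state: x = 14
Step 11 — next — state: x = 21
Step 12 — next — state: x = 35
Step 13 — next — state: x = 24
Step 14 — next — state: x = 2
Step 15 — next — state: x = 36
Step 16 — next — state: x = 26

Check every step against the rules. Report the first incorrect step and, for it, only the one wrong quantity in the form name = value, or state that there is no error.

step 10, x = 15

Recomputing the run from the initial state:
step 1: x = 32
step 2: x = 18
step 3: x = 29
step 4: x = 12
step 5: x = 17
step 6: x = 27
step 7: x = 8
step 8: x = 9
step 9: x = 11
step 10: x = 15
step 11: x = 23
step 12: x = 0
step 13: x = 32
step 14: x = 18
step 15: x = 29
step 16: x = 12
The first disagreement with the log is at step 10, where the value should be x = 15.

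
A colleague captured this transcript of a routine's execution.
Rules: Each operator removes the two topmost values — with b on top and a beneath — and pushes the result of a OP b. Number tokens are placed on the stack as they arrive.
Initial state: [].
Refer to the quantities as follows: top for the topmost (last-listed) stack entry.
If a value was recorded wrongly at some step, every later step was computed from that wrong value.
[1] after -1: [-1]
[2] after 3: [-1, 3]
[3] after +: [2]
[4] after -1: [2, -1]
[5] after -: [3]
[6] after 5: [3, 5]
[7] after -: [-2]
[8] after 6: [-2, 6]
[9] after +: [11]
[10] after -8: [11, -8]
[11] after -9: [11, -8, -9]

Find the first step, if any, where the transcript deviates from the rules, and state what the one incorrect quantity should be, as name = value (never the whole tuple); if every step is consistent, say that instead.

step 9, top = 4

1. push -1: top = -1 (verified)
2. push 3: top = 3 (agrees with the transcript)
3. -1 + 3 = 2 (agrees with the transcript)
4. push -1: top = -1 (confirmed correct)
5. 2 - -1 = 3 (matches)
6. push 5: top = 5 (same as recorded)
7. 3 - 5 = -2 (no discrepancy)
8. push 6: top = 6 (checks out)
9. -2 + 6 = 4 (the transcript disagrees here)
The earliest wrong entry is at step 9: it should read top = 4.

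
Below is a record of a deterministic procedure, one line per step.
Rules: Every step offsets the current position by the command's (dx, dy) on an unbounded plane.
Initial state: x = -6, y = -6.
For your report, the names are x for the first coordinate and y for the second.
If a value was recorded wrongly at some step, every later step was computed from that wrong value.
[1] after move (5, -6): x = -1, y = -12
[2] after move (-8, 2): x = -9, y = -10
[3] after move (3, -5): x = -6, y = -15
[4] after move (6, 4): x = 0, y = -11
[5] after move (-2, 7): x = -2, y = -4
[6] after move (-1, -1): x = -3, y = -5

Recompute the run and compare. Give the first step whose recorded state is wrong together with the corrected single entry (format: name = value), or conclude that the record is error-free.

no error

step 1: x = -6 + (5) = -1, y = -6 + (-6) = -12 -> agrees with the record
step 2: x = -1 + (-8) = -9, y = -12 + (2) = -10 -> in agreement
step 3: x = -9 + (3) = -6, y = -10 + (-5) = -15 -> in agreement
step 4: x = -6 + (6) = 0, y = -15 + (4) = -11 -> consistent with the record
step 5: x = 0 + (-2) = -2, y = -11 + (7) = -4 -> verified
step 6: x = -2 + (-1) = -3, y = -4 + (-1) = -5 -> no discrepancy
All steps check out; nothing to correct.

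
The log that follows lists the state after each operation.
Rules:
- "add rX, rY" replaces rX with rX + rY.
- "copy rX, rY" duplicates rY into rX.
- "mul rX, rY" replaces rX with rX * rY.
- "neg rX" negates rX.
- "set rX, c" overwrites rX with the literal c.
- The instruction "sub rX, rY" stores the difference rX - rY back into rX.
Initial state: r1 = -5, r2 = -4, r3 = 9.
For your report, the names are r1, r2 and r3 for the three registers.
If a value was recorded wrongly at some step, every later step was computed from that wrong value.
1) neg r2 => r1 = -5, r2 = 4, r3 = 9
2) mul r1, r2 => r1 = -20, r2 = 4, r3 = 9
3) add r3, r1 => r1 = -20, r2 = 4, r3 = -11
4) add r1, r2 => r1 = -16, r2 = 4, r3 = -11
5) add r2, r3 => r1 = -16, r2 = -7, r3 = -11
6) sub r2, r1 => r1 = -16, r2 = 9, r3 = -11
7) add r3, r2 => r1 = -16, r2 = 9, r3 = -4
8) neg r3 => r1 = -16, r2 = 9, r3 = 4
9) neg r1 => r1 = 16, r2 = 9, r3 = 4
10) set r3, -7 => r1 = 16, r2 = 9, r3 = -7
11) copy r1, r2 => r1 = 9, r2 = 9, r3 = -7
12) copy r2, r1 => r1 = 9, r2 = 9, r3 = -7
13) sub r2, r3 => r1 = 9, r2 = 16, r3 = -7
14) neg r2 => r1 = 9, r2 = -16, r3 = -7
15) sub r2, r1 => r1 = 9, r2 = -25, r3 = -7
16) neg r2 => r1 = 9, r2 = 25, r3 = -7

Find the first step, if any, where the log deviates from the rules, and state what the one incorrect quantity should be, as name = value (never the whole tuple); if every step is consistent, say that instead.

step 7, r3 = -2

Recomputing the run from the initial state:
step 1: r1 = -5, r2 = 4, r3 = 9
step 2: r1 = -20, r2 = 4, r3 = 9
step 3: r1 = -20, r2 = 4, r3 = -11
step 4: r1 = -16, r2 = 4, r3 = -11
step 5: r1 = -16, r2 = -7, r3 = -11
step 6: r1 = -16, r2 = 9, r3 = -11
step 7: r1 = -16, r2 = 9, r3 = -2
step 8: r1 = -16, r2 = 9, r3 = 2
step 9: r1 = 16, r2 = 9, r3 = 2
step 10: r1 = 16, r2 = 9, r3 = -7
step 11: r1 = 9, r2 = 9, r3 = -7
step 12: r1 = 9, r2 = 9, r3 = -7
step 13: r1 = 9, r2 = 16, r3 = -7
step 14: r1 = 9, r2 = -16, r3 = -7
step 15: r1 = 9, r2 = -25, r3 = -7
step 16: r1 = 9, r2 = 25, r3 = -7
The first disagreement with the log is at step 7, where the value should be r3 = -2.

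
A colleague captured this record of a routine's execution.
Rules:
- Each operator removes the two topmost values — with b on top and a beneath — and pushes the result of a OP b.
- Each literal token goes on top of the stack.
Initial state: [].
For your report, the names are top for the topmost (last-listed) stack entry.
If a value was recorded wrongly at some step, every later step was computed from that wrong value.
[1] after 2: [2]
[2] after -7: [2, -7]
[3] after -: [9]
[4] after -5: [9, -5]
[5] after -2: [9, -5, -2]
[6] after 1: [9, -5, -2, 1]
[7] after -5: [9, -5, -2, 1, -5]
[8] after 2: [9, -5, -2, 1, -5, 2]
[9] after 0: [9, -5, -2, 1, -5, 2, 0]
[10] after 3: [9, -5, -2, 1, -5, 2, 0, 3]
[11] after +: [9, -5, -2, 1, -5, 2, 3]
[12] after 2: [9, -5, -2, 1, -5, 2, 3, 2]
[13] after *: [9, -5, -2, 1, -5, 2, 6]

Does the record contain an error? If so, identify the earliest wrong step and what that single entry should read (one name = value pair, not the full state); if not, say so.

no error

step 1: push 2: top = 2 -> in agreement
step 2: push -7: top = -7 -> same as recorded
step 3: 2 - -7 = 9 -> exactly as logged
step 4: push -5: top = -5 -> exactly as logged
step 5: push -2: top = -2 -> no discrepancy
step 6: push 1: top = 1 -> checks out
step 7: push -5: top = -5 -> checks out
step 8: push 2: top = 2 -> confirmed correct
step 9: push 0: top = 0 -> consistent with the record
step 10: push 3: top = 3 -> verified
step 11: 0 + 3 = 3 -> checks out
step 12: push 2: top = 2 -> confirmed correct
step 13: 3 * 2 = 6 -> agrees with the record
Every step is consistent.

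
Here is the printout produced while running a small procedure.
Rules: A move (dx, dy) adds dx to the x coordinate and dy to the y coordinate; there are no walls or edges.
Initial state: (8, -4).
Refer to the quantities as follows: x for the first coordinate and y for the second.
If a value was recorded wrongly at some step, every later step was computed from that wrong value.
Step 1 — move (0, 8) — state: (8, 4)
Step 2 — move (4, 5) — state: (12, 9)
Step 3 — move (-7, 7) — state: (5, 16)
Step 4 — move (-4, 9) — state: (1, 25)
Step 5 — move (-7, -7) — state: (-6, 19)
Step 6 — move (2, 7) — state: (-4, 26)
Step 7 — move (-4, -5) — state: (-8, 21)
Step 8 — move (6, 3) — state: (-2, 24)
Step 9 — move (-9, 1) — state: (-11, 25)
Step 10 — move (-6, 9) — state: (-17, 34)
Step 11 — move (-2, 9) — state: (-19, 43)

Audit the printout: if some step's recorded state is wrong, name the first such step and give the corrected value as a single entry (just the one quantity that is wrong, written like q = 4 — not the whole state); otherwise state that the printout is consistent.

step 1: x = 8 + (0) = 8, y = -4 + (8) = 4 -> confirmed correct
step 2: x = 8 + (4) = 12, y = 4 + (5) = 9 -> exactly as logged
step 3: x = 12 + (-7) = 5, y = 9 + (7) = 16 -> checks out
step 4: x = 5 + (-4) = 1, y = 16 + (9) = 25 -> checks out
step 5: x = 1 + (-7) = -6, y = 25 + (-7) = 18 -> first mismatch against the printout
The earliest wrong entry is at step 5: it should read y = 18.

step 5, y = 18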